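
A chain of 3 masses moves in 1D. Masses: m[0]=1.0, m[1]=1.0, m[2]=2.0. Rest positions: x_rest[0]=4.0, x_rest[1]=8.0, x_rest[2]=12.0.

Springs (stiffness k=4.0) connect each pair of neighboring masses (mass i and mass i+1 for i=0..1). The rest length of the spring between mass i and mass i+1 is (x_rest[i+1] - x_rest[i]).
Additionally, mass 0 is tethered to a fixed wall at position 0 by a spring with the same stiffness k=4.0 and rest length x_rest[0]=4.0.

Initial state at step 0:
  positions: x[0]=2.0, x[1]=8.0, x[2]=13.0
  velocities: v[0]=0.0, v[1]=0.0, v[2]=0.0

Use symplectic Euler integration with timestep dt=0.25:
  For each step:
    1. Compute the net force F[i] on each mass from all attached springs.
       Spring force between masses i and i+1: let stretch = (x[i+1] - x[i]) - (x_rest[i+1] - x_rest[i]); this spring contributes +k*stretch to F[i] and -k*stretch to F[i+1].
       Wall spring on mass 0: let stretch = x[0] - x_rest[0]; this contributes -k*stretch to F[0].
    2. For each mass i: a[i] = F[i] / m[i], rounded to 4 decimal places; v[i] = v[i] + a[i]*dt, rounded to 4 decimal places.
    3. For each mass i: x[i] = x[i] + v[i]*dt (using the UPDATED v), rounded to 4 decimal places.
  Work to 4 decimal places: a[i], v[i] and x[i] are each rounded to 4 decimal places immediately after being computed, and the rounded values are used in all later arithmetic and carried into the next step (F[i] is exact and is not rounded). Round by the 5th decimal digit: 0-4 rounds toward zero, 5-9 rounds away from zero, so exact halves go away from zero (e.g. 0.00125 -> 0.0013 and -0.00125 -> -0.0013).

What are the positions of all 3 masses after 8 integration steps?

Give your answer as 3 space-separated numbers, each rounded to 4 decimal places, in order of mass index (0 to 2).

Step 0: x=[2.0000 8.0000 13.0000] v=[0.0000 0.0000 0.0000]
Step 1: x=[3.0000 7.7500 12.8750] v=[4.0000 -1.0000 -0.5000]
Step 2: x=[4.4375 7.5938 12.6094] v=[5.7500 -0.6250 -1.0625]
Step 3: x=[5.5547 7.9024 12.2168] v=[4.4688 1.2343 -1.5703]
Step 4: x=[5.8702 8.7027 11.7849] v=[1.2618 3.2010 -1.7275]
Step 5: x=[5.4262 9.5654 11.4678] v=[-1.7759 3.4507 -1.2686]
Step 6: x=[4.6605 9.8689 11.4129] v=[-3.0629 1.2139 -0.2198]
Step 7: x=[4.0318 9.2563 11.6650] v=[-2.5150 -2.4505 1.0082]
Step 8: x=[3.7012 7.9397 12.1160] v=[-1.3223 -5.2663 1.8039]

Answer: 3.7012 7.9397 12.1160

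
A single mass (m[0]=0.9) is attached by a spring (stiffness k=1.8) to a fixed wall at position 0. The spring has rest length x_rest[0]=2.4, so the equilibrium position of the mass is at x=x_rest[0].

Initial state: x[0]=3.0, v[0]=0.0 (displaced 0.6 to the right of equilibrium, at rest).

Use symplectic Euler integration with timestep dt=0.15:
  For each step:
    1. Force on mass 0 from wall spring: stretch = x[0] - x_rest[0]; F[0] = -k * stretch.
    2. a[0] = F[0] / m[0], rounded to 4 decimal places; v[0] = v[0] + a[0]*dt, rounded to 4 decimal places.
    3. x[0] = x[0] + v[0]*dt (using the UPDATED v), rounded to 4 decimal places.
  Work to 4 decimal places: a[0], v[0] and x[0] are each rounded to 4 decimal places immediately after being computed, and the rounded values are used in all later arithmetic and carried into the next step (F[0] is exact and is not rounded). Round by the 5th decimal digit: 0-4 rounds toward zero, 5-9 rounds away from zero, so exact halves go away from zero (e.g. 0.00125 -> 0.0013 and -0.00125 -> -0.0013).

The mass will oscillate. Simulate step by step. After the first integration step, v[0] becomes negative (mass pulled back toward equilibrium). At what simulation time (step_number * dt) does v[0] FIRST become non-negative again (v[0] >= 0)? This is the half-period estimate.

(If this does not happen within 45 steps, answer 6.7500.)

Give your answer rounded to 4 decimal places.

Step 0: x=[3.0000] v=[0.0000]
Step 1: x=[2.9730] v=[-0.1800]
Step 2: x=[2.9202] v=[-0.3519]
Step 3: x=[2.8440] v=[-0.5080]
Step 4: x=[2.7478] v=[-0.6412]
Step 5: x=[2.6360] v=[-0.7455]
Step 6: x=[2.5136] v=[-0.8163]
Step 7: x=[2.3860] v=[-0.8504]
Step 8: x=[2.2591] v=[-0.8462]
Step 9: x=[2.1385] v=[-0.8039]
Step 10: x=[2.0297] v=[-0.7255]
Step 11: x=[1.9375] v=[-0.6144]
Step 12: x=[1.8661] v=[-0.4757]
Step 13: x=[1.8188] v=[-0.3155]
Step 14: x=[1.7976] v=[-0.1411]
Step 15: x=[1.8035] v=[0.0396]
First v>=0 after going negative at step 15, time=2.2500

Answer: 2.2500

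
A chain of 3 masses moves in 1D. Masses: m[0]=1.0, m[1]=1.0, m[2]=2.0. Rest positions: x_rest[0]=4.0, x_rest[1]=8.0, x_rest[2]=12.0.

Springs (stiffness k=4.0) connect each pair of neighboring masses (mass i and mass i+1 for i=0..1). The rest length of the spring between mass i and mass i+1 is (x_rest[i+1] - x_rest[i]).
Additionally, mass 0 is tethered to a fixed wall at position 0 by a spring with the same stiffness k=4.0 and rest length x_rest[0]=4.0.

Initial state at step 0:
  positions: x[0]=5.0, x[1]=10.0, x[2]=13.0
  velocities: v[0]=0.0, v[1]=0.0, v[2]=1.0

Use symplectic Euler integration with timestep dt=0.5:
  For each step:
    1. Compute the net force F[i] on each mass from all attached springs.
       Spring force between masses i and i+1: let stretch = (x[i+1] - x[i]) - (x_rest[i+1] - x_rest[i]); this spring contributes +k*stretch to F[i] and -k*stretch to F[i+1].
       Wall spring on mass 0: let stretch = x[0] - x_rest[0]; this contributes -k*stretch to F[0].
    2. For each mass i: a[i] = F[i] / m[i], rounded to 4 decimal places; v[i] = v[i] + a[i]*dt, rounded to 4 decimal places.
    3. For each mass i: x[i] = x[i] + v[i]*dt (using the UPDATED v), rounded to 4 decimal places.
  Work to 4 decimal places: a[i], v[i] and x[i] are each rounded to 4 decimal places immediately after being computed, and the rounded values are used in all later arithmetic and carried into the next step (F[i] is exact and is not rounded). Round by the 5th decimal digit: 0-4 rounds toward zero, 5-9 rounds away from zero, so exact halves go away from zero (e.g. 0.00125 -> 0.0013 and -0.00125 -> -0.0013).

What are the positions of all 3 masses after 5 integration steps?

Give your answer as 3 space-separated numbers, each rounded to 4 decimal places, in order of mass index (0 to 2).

Answer: 4.5000 9.7500 11.8750

Derivation:
Step 0: x=[5.0000 10.0000 13.0000] v=[0.0000 0.0000 1.0000]
Step 1: x=[5.0000 8.0000 14.0000] v=[0.0000 -4.0000 2.0000]
Step 2: x=[3.0000 9.0000 14.0000] v=[-4.0000 2.0000 0.0000]
Step 3: x=[4.0000 9.0000 13.5000] v=[2.0000 0.0000 -1.0000]
Step 4: x=[6.0000 8.5000 12.7500] v=[4.0000 -1.0000 -1.5000]
Step 5: x=[4.5000 9.7500 11.8750] v=[-3.0000 2.5000 -1.7500]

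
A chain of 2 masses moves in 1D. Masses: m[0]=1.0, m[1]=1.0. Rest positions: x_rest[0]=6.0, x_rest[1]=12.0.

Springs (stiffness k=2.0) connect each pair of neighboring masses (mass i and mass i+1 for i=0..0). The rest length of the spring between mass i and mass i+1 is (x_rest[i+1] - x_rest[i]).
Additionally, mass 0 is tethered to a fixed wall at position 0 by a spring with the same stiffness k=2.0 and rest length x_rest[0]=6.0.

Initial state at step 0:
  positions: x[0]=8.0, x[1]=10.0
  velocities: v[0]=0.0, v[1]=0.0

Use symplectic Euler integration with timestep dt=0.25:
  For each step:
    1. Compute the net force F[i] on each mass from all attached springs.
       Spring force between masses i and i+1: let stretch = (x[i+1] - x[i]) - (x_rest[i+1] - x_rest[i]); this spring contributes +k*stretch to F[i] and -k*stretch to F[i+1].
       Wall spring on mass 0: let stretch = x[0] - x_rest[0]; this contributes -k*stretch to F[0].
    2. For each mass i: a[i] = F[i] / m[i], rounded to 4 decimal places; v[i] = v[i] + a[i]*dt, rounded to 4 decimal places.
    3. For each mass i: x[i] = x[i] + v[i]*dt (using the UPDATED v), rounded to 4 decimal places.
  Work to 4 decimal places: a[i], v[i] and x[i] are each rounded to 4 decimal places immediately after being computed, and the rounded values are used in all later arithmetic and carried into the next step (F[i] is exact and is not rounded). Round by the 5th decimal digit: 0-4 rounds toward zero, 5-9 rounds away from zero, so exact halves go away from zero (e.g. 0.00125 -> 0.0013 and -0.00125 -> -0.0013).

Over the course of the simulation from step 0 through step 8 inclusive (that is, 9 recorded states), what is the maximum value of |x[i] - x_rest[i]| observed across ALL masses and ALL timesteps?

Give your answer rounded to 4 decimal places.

Answer: 2.5639

Derivation:
Step 0: x=[8.0000 10.0000] v=[0.0000 0.0000]
Step 1: x=[7.2500 10.5000] v=[-3.0000 2.0000]
Step 2: x=[6.0000 11.3438] v=[-5.0000 3.3750]
Step 3: x=[4.6680 12.2696] v=[-5.3281 3.7031]
Step 4: x=[3.7027 12.9952] v=[-3.8613 2.9023]
Step 5: x=[3.4361 13.3092] v=[-1.0664 1.2561]
Step 6: x=[3.9741 13.1391] v=[2.1521 -0.6805]
Step 7: x=[5.1610 12.5734] v=[4.7476 -2.2630]
Step 8: x=[6.6293 11.8311] v=[5.8733 -2.9692]
Max displacement = 2.5639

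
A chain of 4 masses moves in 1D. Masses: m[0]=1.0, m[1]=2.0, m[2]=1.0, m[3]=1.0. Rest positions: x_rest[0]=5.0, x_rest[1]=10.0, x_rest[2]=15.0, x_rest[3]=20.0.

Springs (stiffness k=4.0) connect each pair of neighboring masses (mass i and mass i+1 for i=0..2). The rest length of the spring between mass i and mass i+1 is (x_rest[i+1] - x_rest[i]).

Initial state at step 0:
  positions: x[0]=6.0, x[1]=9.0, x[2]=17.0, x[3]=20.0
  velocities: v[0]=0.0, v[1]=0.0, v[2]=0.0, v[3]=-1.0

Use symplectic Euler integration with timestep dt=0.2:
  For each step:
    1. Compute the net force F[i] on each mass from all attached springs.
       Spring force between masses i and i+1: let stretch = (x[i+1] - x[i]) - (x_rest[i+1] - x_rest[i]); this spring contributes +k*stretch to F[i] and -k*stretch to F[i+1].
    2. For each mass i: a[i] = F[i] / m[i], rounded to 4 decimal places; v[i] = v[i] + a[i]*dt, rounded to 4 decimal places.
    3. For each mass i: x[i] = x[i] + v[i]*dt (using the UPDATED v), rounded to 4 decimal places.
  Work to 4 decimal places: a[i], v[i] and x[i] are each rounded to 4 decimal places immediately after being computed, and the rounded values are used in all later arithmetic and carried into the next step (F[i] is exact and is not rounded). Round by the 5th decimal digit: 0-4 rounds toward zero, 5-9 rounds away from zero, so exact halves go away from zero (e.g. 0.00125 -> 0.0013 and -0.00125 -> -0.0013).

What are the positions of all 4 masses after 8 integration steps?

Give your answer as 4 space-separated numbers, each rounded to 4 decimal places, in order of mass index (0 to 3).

Step 0: x=[6.0000 9.0000 17.0000 20.0000] v=[0.0000 0.0000 0.0000 -1.0000]
Step 1: x=[5.6800 9.4000 16.2000 20.1200] v=[-1.6000 2.0000 -4.0000 0.6000]
Step 2: x=[5.1552 10.0464 14.9392 20.4128] v=[-2.6240 3.2320 -6.3040 1.4640]
Step 3: x=[4.6130 10.6929 13.7713 20.6298] v=[-2.7110 3.2326 -5.8394 1.0851]
Step 4: x=[4.2436 11.0993 13.2082 20.5495] v=[-1.8471 2.0320 -2.8153 -0.4017]
Step 5: x=[4.1711 11.1260 13.4823 20.0946] v=[-0.3625 0.1333 1.3706 -2.2747]
Step 6: x=[4.4114 10.7848 14.4374 19.3817] v=[1.2014 -1.7061 4.7754 -3.5645]
Step 7: x=[4.8714 10.2259 15.5992 18.6777] v=[2.3001 -2.7944 5.8088 -3.5199]
Step 8: x=[5.3881 9.6685 16.3938 18.2812] v=[2.5837 -2.7869 3.9730 -1.9827]

Answer: 5.3881 9.6685 16.3938 18.2812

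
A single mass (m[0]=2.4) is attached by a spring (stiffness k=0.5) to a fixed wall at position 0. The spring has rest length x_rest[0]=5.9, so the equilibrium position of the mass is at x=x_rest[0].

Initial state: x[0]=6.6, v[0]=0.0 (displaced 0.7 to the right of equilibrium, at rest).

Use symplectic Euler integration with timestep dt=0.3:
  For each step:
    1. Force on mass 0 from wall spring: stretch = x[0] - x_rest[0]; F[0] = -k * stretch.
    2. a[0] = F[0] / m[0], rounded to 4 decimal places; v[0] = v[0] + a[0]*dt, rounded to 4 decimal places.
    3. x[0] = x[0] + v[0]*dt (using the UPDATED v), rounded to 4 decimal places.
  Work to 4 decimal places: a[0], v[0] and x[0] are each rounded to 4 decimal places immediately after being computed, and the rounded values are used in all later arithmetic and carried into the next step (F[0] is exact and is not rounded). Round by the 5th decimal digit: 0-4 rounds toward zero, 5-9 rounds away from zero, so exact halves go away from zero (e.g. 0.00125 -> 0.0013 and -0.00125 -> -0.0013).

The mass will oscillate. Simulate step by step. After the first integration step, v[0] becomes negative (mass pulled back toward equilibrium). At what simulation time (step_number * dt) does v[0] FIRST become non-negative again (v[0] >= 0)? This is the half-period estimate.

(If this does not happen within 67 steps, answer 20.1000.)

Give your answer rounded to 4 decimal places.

Step 0: x=[6.6000] v=[0.0000]
Step 1: x=[6.5869] v=[-0.0437]
Step 2: x=[6.5609] v=[-0.0866]
Step 3: x=[6.5225] v=[-0.1279]
Step 4: x=[6.4725] v=[-0.1668]
Step 5: x=[6.4117] v=[-0.2026]
Step 6: x=[6.3413] v=[-0.2346]
Step 7: x=[6.2626] v=[-0.2622]
Step 8: x=[6.1771] v=[-0.2849]
Step 9: x=[6.0864] v=[-0.3022]
Step 10: x=[5.9923] v=[-0.3138]
Step 11: x=[5.8964] v=[-0.3196]
Step 12: x=[5.8006] v=[-0.3194]
Step 13: x=[5.7066] v=[-0.3132]
Step 14: x=[5.6163] v=[-0.3011]
Step 15: x=[5.5313] v=[-0.2834]
Step 16: x=[5.4532] v=[-0.2604]
Step 17: x=[5.3835] v=[-0.2325]
Step 18: x=[5.3234] v=[-0.2002]
Step 19: x=[5.2741] v=[-0.1642]
Step 20: x=[5.2366] v=[-0.1251]
Step 21: x=[5.2115] v=[-0.0836]
Step 22: x=[5.1993] v=[-0.0406]
Step 23: x=[5.2003] v=[0.0032]
First v>=0 after going negative at step 23, time=6.9000

Answer: 6.9000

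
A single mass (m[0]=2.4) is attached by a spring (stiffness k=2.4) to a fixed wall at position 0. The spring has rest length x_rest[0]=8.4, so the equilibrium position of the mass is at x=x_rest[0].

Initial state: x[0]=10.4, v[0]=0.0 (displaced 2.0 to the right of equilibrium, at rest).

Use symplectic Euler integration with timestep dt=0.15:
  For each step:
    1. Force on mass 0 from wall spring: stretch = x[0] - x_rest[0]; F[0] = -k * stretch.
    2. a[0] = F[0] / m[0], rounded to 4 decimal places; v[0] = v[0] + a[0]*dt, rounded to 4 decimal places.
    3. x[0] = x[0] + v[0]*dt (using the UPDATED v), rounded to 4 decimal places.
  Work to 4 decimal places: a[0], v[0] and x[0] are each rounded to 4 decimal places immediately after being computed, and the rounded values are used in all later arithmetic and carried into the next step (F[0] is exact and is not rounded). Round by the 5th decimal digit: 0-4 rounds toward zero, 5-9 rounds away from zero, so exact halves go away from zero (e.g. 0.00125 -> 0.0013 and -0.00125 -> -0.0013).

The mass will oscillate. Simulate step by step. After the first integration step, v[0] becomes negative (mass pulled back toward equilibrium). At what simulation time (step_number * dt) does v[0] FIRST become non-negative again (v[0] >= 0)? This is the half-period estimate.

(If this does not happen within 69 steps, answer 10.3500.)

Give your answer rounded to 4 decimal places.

Step 0: x=[10.4000] v=[0.0000]
Step 1: x=[10.3550] v=[-0.3000]
Step 2: x=[10.2660] v=[-0.5933]
Step 3: x=[10.1350] v=[-0.8732]
Step 4: x=[9.9650] v=[-1.1335]
Step 5: x=[9.7598] v=[-1.3683]
Step 6: x=[9.5240] v=[-1.5723]
Step 7: x=[9.2629] v=[-1.7409]
Step 8: x=[8.9824] v=[-1.8703]
Step 9: x=[8.6887] v=[-1.9577]
Step 10: x=[8.3886] v=[-2.0010]
Step 11: x=[8.0887] v=[-1.9993]
Step 12: x=[7.7958] v=[-1.9526]
Step 13: x=[7.5165] v=[-1.8620]
Step 14: x=[7.2571] v=[-1.7295]
Step 15: x=[7.0234] v=[-1.5581]
Step 16: x=[6.8207] v=[-1.3516]
Step 17: x=[6.6535] v=[-1.1147]
Step 18: x=[6.5256] v=[-0.8527]
Step 19: x=[6.4399] v=[-0.5715]
Step 20: x=[6.3983] v=[-0.2775]
Step 21: x=[6.4017] v=[0.0228]
First v>=0 after going negative at step 21, time=3.1500

Answer: 3.1500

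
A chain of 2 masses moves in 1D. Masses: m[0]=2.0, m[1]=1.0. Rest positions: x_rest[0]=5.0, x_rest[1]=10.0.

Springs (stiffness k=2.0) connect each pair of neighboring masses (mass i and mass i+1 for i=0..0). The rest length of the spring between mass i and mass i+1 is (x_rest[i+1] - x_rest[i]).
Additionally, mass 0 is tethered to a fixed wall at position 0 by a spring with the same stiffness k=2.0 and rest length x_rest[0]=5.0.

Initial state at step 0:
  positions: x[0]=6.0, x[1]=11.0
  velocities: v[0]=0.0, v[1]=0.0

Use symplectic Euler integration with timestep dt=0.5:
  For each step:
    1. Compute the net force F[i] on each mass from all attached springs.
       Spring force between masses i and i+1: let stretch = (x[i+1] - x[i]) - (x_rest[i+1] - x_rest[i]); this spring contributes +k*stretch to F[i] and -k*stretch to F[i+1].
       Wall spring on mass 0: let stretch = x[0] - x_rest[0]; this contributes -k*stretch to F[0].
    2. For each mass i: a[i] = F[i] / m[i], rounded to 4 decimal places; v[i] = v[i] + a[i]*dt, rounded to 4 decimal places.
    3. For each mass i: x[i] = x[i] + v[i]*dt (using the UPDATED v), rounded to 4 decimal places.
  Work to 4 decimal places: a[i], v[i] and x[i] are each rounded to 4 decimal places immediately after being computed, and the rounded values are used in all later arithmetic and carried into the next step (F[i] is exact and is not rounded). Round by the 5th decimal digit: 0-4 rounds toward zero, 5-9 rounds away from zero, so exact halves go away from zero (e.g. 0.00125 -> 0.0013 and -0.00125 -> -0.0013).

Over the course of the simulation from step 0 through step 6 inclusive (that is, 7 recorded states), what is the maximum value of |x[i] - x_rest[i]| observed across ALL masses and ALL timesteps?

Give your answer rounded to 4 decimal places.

Answer: 1.2206

Derivation:
Step 0: x=[6.0000 11.0000] v=[0.0000 0.0000]
Step 1: x=[5.7500 11.0000] v=[-0.5000 0.0000]
Step 2: x=[5.3750 10.8750] v=[-0.7500 -0.2500]
Step 3: x=[5.0313 10.5000] v=[-0.6875 -0.7500]
Step 4: x=[4.7969 9.8907] v=[-0.4688 -1.2187]
Step 5: x=[4.6367 9.2345] v=[-0.3204 -1.3125]
Step 6: x=[4.4668 8.7794] v=[-0.3399 -0.9103]
Max displacement = 1.2206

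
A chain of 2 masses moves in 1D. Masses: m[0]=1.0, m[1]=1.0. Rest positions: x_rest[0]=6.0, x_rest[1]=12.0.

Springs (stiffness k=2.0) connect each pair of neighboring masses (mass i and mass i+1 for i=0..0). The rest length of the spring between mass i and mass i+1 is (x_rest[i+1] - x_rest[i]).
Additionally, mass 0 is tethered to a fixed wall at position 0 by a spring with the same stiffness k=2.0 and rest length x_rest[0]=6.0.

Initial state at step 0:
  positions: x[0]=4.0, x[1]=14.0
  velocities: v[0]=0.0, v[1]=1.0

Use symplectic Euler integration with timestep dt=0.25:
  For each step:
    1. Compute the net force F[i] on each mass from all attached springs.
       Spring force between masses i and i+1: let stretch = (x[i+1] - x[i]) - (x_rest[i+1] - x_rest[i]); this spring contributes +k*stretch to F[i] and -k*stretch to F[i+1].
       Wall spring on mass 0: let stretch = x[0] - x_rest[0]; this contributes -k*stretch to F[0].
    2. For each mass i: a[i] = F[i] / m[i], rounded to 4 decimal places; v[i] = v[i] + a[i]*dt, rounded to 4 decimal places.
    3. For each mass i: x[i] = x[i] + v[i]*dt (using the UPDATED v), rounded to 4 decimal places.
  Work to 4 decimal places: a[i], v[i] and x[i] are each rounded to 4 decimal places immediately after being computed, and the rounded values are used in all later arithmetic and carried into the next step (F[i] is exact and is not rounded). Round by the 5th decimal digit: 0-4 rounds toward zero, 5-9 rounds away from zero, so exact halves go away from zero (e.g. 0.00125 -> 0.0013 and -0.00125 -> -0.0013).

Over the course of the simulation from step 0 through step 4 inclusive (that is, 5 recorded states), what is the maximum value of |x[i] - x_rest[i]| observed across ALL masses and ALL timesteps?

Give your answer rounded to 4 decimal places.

Answer: 2.5435

Derivation:
Step 0: x=[4.0000 14.0000] v=[0.0000 1.0000]
Step 1: x=[4.7500 13.7500] v=[3.0000 -1.0000]
Step 2: x=[6.0313 13.1250] v=[5.1250 -2.5000]
Step 3: x=[7.4454 12.3633] v=[5.6562 -3.0469]
Step 4: x=[8.5435 11.7368] v=[4.3925 -2.5059]
Max displacement = 2.5435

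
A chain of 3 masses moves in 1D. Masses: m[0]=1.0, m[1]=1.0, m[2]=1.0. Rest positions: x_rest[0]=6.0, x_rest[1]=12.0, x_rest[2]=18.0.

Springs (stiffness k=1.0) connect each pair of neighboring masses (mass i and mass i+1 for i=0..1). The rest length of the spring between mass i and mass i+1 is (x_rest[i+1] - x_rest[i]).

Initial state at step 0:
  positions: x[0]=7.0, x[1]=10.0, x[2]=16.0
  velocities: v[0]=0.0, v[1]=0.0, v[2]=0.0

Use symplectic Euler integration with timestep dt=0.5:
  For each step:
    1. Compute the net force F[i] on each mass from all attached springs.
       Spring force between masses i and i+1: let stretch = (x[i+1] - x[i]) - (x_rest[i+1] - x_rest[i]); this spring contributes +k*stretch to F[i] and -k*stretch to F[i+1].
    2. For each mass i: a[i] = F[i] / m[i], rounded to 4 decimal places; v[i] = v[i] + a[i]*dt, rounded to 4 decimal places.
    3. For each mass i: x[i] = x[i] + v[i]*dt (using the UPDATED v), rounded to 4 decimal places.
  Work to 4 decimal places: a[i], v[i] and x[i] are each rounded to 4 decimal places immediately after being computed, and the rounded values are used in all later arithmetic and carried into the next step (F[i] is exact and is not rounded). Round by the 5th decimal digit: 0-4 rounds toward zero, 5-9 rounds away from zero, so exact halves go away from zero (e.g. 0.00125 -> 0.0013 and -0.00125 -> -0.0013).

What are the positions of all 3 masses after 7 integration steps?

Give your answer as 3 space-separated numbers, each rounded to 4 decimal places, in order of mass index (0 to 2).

Step 0: x=[7.0000 10.0000 16.0000] v=[0.0000 0.0000 0.0000]
Step 1: x=[6.2500 10.7500 16.0000] v=[-1.5000 1.5000 0.0000]
Step 2: x=[5.1250 11.6875 16.1875] v=[-2.2500 1.8750 0.3750]
Step 3: x=[4.1406 12.1094 16.7500] v=[-1.9688 0.8438 1.1250]
Step 4: x=[3.6484 11.6993 17.6524] v=[-0.9844 -0.8203 1.8047]
Step 5: x=[3.6690 10.7647 18.5665] v=[0.0411 -1.8692 1.8282]
Step 6: x=[3.9635 10.0066 19.0302] v=[0.5890 -1.5162 0.9273]
Step 7: x=[4.2688 9.9936 18.7380] v=[0.6106 -0.0260 -0.5845]

Answer: 4.2688 9.9936 18.7380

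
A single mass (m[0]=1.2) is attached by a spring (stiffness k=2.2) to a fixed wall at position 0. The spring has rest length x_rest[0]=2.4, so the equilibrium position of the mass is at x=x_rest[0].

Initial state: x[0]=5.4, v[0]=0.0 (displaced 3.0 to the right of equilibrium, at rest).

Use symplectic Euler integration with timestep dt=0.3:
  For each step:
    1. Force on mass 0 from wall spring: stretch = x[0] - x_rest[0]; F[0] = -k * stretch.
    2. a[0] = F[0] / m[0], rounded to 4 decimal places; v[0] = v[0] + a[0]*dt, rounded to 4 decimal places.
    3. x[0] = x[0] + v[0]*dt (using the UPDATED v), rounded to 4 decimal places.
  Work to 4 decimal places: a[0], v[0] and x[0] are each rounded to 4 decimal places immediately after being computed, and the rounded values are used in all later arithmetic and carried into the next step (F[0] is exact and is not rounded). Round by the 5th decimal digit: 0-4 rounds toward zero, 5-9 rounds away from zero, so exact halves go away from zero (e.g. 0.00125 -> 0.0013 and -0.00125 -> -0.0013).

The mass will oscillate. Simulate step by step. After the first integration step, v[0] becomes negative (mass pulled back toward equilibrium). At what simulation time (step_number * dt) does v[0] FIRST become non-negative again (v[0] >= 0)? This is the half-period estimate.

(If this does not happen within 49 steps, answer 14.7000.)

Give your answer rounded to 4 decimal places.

Step 0: x=[5.4000] v=[0.0000]
Step 1: x=[4.9050] v=[-1.6500]
Step 2: x=[3.9967] v=[-3.0278]
Step 3: x=[2.8249] v=[-3.9060]
Step 4: x=[1.5830] v=[-4.1397]
Step 5: x=[0.4759] v=[-3.6904]
Step 6: x=[-0.3138] v=[-2.6322]
Step 7: x=[-0.6557] v=[-1.1396]
Step 8: x=[-0.4934] v=[0.5410]
First v>=0 after going negative at step 8, time=2.4000

Answer: 2.4000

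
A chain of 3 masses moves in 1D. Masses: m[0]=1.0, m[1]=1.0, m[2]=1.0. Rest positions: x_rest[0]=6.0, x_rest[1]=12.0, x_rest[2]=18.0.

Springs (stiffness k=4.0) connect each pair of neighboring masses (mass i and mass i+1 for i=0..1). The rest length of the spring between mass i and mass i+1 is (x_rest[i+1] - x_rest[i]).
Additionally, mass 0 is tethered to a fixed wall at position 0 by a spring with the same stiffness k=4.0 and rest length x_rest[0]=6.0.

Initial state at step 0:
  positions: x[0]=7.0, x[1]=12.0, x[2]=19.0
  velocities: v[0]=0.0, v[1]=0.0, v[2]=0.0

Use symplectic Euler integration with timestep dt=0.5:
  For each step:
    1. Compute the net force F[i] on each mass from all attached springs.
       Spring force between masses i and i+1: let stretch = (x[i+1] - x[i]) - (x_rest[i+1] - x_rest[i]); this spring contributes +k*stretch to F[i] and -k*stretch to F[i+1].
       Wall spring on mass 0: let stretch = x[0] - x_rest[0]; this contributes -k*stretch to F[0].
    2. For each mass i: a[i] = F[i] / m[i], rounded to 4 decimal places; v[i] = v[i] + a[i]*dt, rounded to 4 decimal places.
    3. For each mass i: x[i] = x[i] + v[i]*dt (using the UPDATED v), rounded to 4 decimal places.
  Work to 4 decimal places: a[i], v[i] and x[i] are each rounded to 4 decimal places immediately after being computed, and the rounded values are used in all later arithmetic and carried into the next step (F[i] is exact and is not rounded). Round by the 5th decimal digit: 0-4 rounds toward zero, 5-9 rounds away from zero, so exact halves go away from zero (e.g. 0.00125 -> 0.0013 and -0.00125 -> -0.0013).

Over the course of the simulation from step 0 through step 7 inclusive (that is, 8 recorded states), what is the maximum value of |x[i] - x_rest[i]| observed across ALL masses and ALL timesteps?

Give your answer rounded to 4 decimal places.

Step 0: x=[7.0000 12.0000 19.0000] v=[0.0000 0.0000 0.0000]
Step 1: x=[5.0000 14.0000 18.0000] v=[-4.0000 4.0000 -2.0000]
Step 2: x=[7.0000 11.0000 19.0000] v=[4.0000 -6.0000 2.0000]
Step 3: x=[6.0000 12.0000 18.0000] v=[-2.0000 2.0000 -2.0000]
Step 4: x=[5.0000 13.0000 17.0000] v=[-2.0000 2.0000 -2.0000]
Step 5: x=[7.0000 10.0000 18.0000] v=[4.0000 -6.0000 2.0000]
Step 6: x=[5.0000 12.0000 17.0000] v=[-4.0000 4.0000 -2.0000]
Step 7: x=[5.0000 12.0000 17.0000] v=[0.0000 0.0000 0.0000]
Max displacement = 2.0000

Answer: 2.0000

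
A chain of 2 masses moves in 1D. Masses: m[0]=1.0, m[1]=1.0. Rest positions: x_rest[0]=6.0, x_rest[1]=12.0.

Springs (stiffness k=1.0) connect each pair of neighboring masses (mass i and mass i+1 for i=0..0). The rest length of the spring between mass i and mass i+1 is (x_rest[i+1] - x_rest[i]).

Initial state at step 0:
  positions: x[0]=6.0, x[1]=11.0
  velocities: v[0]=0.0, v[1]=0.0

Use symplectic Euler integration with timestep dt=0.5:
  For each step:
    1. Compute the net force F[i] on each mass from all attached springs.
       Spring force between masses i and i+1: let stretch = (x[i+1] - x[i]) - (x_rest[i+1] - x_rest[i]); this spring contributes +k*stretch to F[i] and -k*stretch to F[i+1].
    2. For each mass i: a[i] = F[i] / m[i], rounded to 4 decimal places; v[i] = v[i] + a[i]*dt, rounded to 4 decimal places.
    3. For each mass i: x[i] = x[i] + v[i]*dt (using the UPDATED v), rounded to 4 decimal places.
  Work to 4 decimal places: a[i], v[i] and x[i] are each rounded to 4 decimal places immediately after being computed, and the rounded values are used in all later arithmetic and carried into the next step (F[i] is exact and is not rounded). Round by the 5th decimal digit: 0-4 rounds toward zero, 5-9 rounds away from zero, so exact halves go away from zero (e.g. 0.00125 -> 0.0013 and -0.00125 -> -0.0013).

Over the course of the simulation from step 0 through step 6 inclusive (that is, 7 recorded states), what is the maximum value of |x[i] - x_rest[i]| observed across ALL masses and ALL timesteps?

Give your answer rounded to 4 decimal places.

Answer: 1.0312

Derivation:
Step 0: x=[6.0000 11.0000] v=[0.0000 0.0000]
Step 1: x=[5.7500 11.2500] v=[-0.5000 0.5000]
Step 2: x=[5.3750 11.6250] v=[-0.7500 0.7500]
Step 3: x=[5.0625 11.9375] v=[-0.6250 0.6250]
Step 4: x=[4.9688 12.0313] v=[-0.1875 0.1875]
Step 5: x=[5.1407 11.8594] v=[0.3438 -0.3438]
Step 6: x=[5.4923 11.5078] v=[0.7032 -0.7032]
Max displacement = 1.0312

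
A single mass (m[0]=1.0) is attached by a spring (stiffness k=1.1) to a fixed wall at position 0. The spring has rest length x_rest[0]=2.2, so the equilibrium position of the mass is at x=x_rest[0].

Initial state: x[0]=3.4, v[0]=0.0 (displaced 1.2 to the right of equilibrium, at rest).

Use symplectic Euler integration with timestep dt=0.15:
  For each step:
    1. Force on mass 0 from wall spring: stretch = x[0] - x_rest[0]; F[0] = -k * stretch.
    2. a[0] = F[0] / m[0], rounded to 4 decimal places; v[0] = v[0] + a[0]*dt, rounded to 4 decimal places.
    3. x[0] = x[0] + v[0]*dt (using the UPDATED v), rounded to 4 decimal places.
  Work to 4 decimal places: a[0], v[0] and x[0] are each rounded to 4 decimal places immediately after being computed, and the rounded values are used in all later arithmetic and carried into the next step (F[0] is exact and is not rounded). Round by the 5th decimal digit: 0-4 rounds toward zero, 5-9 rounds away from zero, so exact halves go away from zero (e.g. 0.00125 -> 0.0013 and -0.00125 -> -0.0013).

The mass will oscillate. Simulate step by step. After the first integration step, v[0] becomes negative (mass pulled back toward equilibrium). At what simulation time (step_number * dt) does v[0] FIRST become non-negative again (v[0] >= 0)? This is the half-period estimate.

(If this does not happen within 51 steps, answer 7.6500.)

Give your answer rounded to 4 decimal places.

Step 0: x=[3.4000] v=[0.0000]
Step 1: x=[3.3703] v=[-0.1980]
Step 2: x=[3.3116] v=[-0.3911]
Step 3: x=[3.2254] v=[-0.5745]
Step 4: x=[3.1138] v=[-0.7437]
Step 5: x=[2.9796] v=[-0.8945]
Step 6: x=[2.8261] v=[-1.0231]
Step 7: x=[2.6571] v=[-1.1264]
Step 8: x=[2.4768] v=[-1.2018]
Step 9: x=[2.2897] v=[-1.2475]
Step 10: x=[2.1004] v=[-1.2623]
Step 11: x=[1.9135] v=[-1.2459]
Step 12: x=[1.7337] v=[-1.1986]
Step 13: x=[1.5654] v=[-1.1217]
Step 14: x=[1.4129] v=[-1.0170]
Step 15: x=[1.2798] v=[-0.8871]
Step 16: x=[1.1695] v=[-0.7353]
Step 17: x=[1.0847] v=[-0.5653]
Step 18: x=[1.0275] v=[-0.3813]
Step 19: x=[0.9993] v=[-0.1878]
Step 20: x=[1.0008] v=[0.0103]
First v>=0 after going negative at step 20, time=3.0000

Answer: 3.0000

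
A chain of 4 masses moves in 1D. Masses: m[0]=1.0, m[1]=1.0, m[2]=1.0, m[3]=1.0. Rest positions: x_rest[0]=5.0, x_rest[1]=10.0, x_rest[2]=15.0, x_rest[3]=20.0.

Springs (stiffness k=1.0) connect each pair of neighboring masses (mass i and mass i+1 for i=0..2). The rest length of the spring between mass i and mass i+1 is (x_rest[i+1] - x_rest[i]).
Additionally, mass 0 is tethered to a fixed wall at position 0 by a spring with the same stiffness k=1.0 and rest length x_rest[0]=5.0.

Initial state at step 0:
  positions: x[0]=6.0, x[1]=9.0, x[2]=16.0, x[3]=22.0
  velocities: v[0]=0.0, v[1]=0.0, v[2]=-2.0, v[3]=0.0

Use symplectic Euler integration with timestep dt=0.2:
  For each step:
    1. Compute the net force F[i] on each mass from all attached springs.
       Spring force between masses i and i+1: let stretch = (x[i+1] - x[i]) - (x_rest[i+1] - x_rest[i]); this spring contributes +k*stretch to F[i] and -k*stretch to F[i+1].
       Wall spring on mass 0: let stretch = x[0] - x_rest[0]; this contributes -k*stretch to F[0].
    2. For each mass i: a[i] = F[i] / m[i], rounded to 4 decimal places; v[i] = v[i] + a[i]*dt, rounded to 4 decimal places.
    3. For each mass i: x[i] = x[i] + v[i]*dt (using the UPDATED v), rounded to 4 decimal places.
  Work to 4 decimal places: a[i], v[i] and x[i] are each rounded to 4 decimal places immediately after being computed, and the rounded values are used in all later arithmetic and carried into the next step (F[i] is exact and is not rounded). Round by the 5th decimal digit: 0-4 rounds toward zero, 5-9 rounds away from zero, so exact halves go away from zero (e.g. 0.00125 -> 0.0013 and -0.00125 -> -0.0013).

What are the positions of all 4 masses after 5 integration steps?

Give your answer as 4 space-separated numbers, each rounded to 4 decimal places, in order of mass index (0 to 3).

Answer: 4.6927 10.5257 14.2058 21.1268

Derivation:
Step 0: x=[6.0000 9.0000 16.0000 22.0000] v=[0.0000 0.0000 -2.0000 0.0000]
Step 1: x=[5.8800 9.1600 15.5600 21.9600] v=[-0.6000 0.8000 -2.2000 -0.2000]
Step 2: x=[5.6560 9.4448 15.1200 21.8640] v=[-1.1200 1.4240 -2.2000 -0.4800]
Step 3: x=[5.3573 9.8051 14.7228 21.6982] v=[-1.4934 1.8013 -1.9862 -0.8288]
Step 4: x=[5.0222 10.1842 14.4079 21.4534] v=[-1.6753 1.8953 -1.5747 -1.2239]
Step 5: x=[4.6927 10.5257 14.2058 21.1268] v=[-1.6473 1.7076 -1.0103 -1.6330]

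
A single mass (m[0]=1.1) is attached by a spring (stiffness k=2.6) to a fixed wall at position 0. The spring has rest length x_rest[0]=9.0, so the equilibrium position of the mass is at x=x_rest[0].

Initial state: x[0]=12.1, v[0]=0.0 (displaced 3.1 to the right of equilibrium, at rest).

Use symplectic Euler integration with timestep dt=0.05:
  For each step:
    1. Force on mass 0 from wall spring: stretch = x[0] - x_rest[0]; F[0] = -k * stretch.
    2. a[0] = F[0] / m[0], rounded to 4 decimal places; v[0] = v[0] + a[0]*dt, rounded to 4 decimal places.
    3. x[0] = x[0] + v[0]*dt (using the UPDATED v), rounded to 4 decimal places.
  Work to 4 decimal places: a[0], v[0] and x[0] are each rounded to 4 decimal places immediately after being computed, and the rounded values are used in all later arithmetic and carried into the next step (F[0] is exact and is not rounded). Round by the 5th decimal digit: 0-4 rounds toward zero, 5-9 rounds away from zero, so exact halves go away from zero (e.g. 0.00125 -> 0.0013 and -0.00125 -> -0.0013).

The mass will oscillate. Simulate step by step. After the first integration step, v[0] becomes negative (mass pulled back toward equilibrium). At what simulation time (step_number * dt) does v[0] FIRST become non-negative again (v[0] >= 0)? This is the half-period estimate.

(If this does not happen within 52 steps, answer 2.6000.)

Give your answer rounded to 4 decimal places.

Answer: 2.0500

Derivation:
Step 0: x=[12.1000] v=[0.0000]
Step 1: x=[12.0817] v=[-0.3664]
Step 2: x=[12.0452] v=[-0.7306]
Step 3: x=[11.9907] v=[-1.0905]
Step 4: x=[11.9185] v=[-1.4439]
Step 5: x=[11.8291] v=[-1.7888]
Step 6: x=[11.7229] v=[-2.1232]
Step 7: x=[11.6007] v=[-2.4450]
Step 8: x=[11.4631] v=[-2.7524]
Step 9: x=[11.3109] v=[-3.0435]
Step 10: x=[11.1451] v=[-3.3166]
Step 11: x=[10.9666] v=[-3.5701]
Step 12: x=[10.7765] v=[-3.8025]
Step 13: x=[10.5759] v=[-4.0125]
Step 14: x=[10.3660] v=[-4.1987]
Step 15: x=[10.1480] v=[-4.3601]
Step 16: x=[9.9232] v=[-4.4958]
Step 17: x=[9.6930] v=[-4.6049]
Step 18: x=[9.4587] v=[-4.6868]
Step 19: x=[9.2217] v=[-4.7410]
Step 20: x=[8.9833] v=[-4.7672]
Step 21: x=[8.7450] v=[-4.7652]
Step 22: x=[8.5082] v=[-4.7351]
Step 23: x=[8.2744] v=[-4.6770]
Step 24: x=[8.0448] v=[-4.5912]
Step 25: x=[7.8209] v=[-4.4783]
Step 26: x=[7.6040] v=[-4.3390]
Step 27: x=[7.3953] v=[-4.1740]
Step 28: x=[7.1961] v=[-3.9844]
Step 29: x=[7.0075] v=[-3.7712]
Step 30: x=[6.8307] v=[-3.5357]
Step 31: x=[6.6667] v=[-3.2793]
Step 32: x=[6.5165] v=[-3.0035]
Step 33: x=[6.3810] v=[-2.7100]
Step 34: x=[6.2610] v=[-2.4005]
Step 35: x=[6.1572] v=[-2.0768]
Step 36: x=[6.0702] v=[-1.7408]
Step 37: x=[6.0005] v=[-1.3946]
Step 38: x=[5.9485] v=[-1.0401]
Step 39: x=[5.9145] v=[-0.6795]
Step 40: x=[5.8988] v=[-0.3149]
Step 41: x=[5.9014] v=[0.0516]
First v>=0 after going negative at step 41, time=2.0500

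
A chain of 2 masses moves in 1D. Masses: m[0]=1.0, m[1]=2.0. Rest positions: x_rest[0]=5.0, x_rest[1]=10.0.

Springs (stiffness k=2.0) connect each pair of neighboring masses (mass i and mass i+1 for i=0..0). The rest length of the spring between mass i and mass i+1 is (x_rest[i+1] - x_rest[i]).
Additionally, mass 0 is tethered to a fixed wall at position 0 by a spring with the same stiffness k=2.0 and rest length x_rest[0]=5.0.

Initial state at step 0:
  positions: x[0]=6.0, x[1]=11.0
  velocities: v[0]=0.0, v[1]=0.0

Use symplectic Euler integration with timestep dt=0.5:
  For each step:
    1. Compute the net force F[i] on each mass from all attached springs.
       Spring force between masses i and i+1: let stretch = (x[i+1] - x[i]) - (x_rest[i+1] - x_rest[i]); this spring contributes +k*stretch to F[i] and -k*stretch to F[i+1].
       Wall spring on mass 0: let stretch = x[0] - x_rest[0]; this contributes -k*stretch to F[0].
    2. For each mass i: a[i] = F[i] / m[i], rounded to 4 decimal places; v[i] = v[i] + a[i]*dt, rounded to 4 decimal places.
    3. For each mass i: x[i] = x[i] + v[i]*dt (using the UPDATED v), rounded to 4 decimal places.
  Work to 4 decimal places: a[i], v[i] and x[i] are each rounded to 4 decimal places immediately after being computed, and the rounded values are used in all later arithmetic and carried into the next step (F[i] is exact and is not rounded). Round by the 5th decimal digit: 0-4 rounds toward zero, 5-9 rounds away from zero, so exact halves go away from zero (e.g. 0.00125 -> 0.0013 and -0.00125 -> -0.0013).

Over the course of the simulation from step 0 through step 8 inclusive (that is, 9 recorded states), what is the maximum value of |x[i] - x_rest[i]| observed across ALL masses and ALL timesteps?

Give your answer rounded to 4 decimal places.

Answer: 1.0420

Derivation:
Step 0: x=[6.0000 11.0000] v=[0.0000 0.0000]
Step 1: x=[5.5000 11.0000] v=[-1.0000 0.0000]
Step 2: x=[5.0000 10.8750] v=[-1.0000 -0.2500]
Step 3: x=[4.9375 10.5313] v=[-0.1250 -0.6875]
Step 4: x=[5.2032 10.0391] v=[0.5313 -0.9844]
Step 5: x=[5.2852 9.5879] v=[0.1640 -0.9024]
Step 6: x=[4.8760 9.3110] v=[-0.8185 -0.5538]
Step 7: x=[4.2463 9.1754] v=[-1.2595 -0.2713]
Step 8: x=[3.9580 9.0575] v=[-0.5767 -0.2359]
Max displacement = 1.0420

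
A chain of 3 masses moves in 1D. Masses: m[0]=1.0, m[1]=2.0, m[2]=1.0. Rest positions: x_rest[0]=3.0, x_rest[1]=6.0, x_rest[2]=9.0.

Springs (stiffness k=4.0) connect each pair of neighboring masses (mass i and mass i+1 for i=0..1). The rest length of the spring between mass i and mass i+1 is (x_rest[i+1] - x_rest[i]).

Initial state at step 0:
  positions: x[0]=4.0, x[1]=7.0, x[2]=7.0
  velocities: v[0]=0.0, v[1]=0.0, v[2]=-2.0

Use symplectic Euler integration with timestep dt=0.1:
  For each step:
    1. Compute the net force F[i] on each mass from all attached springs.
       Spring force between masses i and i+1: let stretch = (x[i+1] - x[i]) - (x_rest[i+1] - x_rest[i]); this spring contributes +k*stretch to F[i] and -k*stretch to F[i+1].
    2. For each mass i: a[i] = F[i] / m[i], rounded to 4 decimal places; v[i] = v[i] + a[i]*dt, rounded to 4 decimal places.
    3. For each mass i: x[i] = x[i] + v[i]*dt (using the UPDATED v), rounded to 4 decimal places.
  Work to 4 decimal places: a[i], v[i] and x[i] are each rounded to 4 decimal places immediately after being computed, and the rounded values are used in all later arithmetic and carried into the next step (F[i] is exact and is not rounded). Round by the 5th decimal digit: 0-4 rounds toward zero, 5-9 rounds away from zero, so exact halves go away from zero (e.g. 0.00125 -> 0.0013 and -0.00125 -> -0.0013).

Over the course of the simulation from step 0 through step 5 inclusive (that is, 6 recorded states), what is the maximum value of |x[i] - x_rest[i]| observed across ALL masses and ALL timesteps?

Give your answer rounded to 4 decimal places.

Step 0: x=[4.0000 7.0000 7.0000] v=[0.0000 0.0000 -2.0000]
Step 1: x=[4.0000 6.9400 6.9200] v=[0.0000 -0.6000 -0.8000]
Step 2: x=[3.9976 6.8208 6.9608] v=[-0.0240 -1.1920 0.4080]
Step 3: x=[3.9881 6.6479 7.1160] v=[-0.0947 -1.7286 1.5520]
Step 4: x=[3.9650 6.4312 7.3725] v=[-0.2308 -2.1669 2.5648]
Step 5: x=[3.9206 6.1840 7.7113] v=[-0.4443 -2.4719 3.3883]
Max displacement = 2.0800

Answer: 2.0800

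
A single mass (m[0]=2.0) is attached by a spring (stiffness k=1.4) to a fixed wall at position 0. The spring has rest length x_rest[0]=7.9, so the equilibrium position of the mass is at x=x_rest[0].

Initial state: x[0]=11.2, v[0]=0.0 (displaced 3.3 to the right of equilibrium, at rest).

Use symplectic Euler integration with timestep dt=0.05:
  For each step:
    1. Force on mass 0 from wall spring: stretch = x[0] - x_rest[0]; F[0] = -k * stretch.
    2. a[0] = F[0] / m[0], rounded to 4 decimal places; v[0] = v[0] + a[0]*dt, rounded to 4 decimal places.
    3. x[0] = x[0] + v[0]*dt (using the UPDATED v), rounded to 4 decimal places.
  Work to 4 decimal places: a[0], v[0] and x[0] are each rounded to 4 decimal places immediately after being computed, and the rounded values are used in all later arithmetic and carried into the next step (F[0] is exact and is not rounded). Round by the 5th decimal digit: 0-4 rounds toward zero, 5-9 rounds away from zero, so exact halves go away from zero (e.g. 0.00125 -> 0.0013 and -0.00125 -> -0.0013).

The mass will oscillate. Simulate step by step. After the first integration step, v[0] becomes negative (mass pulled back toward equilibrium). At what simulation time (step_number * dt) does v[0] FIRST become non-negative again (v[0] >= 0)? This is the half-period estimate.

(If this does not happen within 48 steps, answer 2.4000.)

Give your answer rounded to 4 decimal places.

Answer: 2.4000

Derivation:
Step 0: x=[11.2000] v=[0.0000]
Step 1: x=[11.1942] v=[-0.1155]
Step 2: x=[11.1827] v=[-0.2308]
Step 3: x=[11.1654] v=[-0.3457]
Step 4: x=[11.1424] v=[-0.4600]
Step 5: x=[11.1137] v=[-0.5735]
Step 6: x=[11.0794] v=[-0.6860]
Step 7: x=[11.0395] v=[-0.7973]
Step 8: x=[10.9941] v=[-0.9072]
Step 9: x=[10.9433] v=[-1.0155]
Step 10: x=[10.8872] v=[-1.1220]
Step 11: x=[10.8259] v=[-1.2266]
Step 12: x=[10.7595] v=[-1.3290]
Step 13: x=[10.6880] v=[-1.4291]
Step 14: x=[10.6117] v=[-1.5267]
Step 15: x=[10.5306] v=[-1.6216]
Step 16: x=[10.4449] v=[-1.7137]
Step 17: x=[10.3548] v=[-1.8028]
Step 18: x=[10.2604] v=[-1.8887]
Step 19: x=[10.1618] v=[-1.9713]
Step 20: x=[10.0593] v=[-2.0505]
Step 21: x=[9.9530] v=[-2.1261]
Step 22: x=[9.8431] v=[-2.1980]
Step 23: x=[9.7298] v=[-2.2660]
Step 24: x=[9.6133] v=[-2.3300]
Step 25: x=[9.4938] v=[-2.3900]
Step 26: x=[9.3715] v=[-2.4458]
Step 27: x=[9.2466] v=[-2.4973]
Step 28: x=[9.1194] v=[-2.5444]
Step 29: x=[8.9900] v=[-2.5871]
Step 30: x=[8.8587] v=[-2.6253]
Step 31: x=[8.7258] v=[-2.6589]
Step 32: x=[8.5914] v=[-2.6878]
Step 33: x=[8.4558] v=[-2.7120]
Step 34: x=[8.3192] v=[-2.7315]
Step 35: x=[8.1819] v=[-2.7462]
Step 36: x=[8.0441] v=[-2.7561]
Step 37: x=[7.9060] v=[-2.7611]
Step 38: x=[7.7679] v=[-2.7613]
Step 39: x=[7.6301] v=[-2.7567]
Step 40: x=[7.4927] v=[-2.7473]
Step 41: x=[7.3561] v=[-2.7330]
Step 42: x=[7.2204] v=[-2.7140]
Step 43: x=[7.0859] v=[-2.6902]
Step 44: x=[6.9528] v=[-2.6617]
Step 45: x=[6.8214] v=[-2.6286]
Step 46: x=[6.6919] v=[-2.5909]
Step 47: x=[6.5645] v=[-2.5486]
Step 48: x=[6.4394] v=[-2.5019]
v[0] did not become non-negative within 48 steps; using fallback time=2.4000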